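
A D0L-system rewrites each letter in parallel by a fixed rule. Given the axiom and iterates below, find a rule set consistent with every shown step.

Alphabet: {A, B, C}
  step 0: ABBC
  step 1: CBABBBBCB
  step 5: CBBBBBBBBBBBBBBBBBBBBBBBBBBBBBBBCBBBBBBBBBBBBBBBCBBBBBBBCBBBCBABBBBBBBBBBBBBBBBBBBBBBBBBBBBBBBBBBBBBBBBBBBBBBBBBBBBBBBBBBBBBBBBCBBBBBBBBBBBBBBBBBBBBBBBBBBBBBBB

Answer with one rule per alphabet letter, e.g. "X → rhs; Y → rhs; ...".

A->CBA, B->BB, C->CB

  step 0 ⇒ step 1: ABBC ⇒ CBA·BB·BB·CB
    A ↦ CBA
    B ↦ BB
    C ↦ CB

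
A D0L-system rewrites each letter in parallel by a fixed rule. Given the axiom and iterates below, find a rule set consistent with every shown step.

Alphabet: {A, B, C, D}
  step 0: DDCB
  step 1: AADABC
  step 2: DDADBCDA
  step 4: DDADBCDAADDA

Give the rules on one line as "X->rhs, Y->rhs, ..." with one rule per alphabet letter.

  step 1 ⇒ step 2: AADABC ⇒ D·D·A·D·BC·DA
    A ↦ D
    B ↦ BC
    C ↦ DA
    D ↦ A

A->D, B->BC, C->DA, D->A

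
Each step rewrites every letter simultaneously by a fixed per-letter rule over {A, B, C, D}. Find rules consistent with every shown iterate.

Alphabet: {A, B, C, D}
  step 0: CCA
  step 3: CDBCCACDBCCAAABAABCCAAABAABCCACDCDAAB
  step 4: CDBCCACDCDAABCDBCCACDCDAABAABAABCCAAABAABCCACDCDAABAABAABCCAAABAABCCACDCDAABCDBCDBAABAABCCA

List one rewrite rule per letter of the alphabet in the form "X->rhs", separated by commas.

  step 3 ⇒ step 4: CDBCCACDBCCAAABAABCCAAABAABCCACDCDAAB ⇒ CD·B·CCA·CD·CD·AAB·CD·B·CCA·CD·CD·AAB·AAB·AAB·CCA·AAB·AAB·CCA·CD·CD·AAB·AAB·AAB·CCA·AAB·AAB·CCA·CD·CD·AAB·CD·B·CD·B·AAB·AAB·CCA
    A ↦ AAB
    B ↦ CCA
    C ↦ CD
    D ↦ B

A->AAB, B->CCA, C->CD, D->B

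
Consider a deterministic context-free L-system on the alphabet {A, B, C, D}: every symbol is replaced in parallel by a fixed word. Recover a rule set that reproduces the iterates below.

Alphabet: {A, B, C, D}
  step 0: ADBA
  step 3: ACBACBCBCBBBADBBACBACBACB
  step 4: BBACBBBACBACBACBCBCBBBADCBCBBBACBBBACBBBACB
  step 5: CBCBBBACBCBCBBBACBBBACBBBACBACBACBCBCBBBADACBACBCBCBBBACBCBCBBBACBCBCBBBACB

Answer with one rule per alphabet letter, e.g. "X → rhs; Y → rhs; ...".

  step 4 ⇒ step 5: BBACBBBACBACBACBCBCBBBADCBCBBBACBBBACBBBACB ⇒ CB·CB·BB·A·CB·CB·CB·BB·A·CB·BB·A·CB·BB·A·CB·A·CB·A·CB·CB·CB·BB·AD·A·CB·A·CB·CB·CB·BB·A·CB·CB·CB·BB·A·CB·CB·CB·BB·A·CB
    A ↦ BB
    B ↦ CB
    C ↦ A
    D ↦ AD

A->BB, B->CB, C->A, D->AD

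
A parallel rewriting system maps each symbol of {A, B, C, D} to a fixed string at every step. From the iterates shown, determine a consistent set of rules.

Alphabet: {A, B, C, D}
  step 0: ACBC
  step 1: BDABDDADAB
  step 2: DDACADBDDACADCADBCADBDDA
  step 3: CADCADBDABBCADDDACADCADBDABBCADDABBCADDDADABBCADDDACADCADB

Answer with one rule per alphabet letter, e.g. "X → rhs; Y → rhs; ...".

A->B, B->DDA, C->DAB, D->CAD

  step 2 ⇒ step 3: DDACADBDDACADCADBCADBDDA ⇒ CAD·CAD·B·DAB·B·CAD·DDA·CAD·CAD·B·DAB·B·CAD·DAB·B·CAD·DDA·DAB·B·CAD·DDA·CAD·CAD·B
    A ↦ B
    B ↦ DDA
    C ↦ DAB
    D ↦ CAD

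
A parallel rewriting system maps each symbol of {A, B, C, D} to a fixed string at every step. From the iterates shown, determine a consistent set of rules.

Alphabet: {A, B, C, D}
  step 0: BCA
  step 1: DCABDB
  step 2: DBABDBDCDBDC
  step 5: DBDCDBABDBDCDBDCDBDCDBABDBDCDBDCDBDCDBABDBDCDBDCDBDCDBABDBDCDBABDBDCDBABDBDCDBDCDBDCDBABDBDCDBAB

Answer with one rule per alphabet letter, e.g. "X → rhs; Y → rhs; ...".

  step 1 ⇒ step 2: DCABDB ⇒ DB·AB·DB·DC·DB·DC
    A ↦ DB
    B ↦ DC
    C ↦ AB
    D ↦ DB

A->DB, B->DC, C->AB, D->DB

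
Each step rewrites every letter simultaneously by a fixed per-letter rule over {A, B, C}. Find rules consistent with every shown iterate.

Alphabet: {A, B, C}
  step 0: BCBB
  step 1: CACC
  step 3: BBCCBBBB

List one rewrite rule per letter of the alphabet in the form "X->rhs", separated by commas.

A->BB, B->C, C->A

  step 0 ⇒ step 1: BCBB ⇒ C·A·C·C
    B ↦ C
    C ↦ A
    A ↦ BB  (constrained at step 1)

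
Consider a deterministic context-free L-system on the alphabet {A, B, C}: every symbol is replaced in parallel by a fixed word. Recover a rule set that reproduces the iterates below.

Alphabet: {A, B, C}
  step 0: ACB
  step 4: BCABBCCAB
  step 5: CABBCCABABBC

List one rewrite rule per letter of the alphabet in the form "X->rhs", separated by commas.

  step 4 ⇒ step 5: BCABBCCAB ⇒ C·AB·B·C·C·AB·AB·B·C
    A ↦ B
    B ↦ C
    C ↦ AB

A->B, B->C, C->AB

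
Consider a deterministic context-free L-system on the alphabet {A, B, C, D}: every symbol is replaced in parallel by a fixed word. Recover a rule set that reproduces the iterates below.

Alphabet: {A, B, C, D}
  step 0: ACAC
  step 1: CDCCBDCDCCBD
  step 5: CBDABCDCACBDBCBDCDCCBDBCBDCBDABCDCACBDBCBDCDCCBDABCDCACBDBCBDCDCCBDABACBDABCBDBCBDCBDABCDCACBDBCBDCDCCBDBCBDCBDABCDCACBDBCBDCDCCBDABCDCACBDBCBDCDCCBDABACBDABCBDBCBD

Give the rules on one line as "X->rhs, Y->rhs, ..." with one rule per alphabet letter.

A->CDC, B->A, C->CBD, D->B

  step 0 ⇒ step 1: ACAC ⇒ CDC·CBD·CDC·CBD
    A ↦ CDC
    C ↦ CBD
    B ↦ A  (constrained at step 1)
    D ↦ B  (constrained at step 1)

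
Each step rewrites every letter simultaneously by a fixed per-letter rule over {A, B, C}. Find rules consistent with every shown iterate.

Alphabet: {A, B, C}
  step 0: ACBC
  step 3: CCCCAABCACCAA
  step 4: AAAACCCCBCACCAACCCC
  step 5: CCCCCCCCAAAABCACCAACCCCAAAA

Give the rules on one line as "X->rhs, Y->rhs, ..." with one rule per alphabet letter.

A->CC, B->BC, C->A

  step 4 ⇒ step 5: AAAACCCCBCACCAACCCC ⇒ CC·CC·CC·CC·A·A·A·A·BC·A·CC·A·A·CC·CC·A·A·A·A
    A ↦ CC
    B ↦ BC
    C ↦ A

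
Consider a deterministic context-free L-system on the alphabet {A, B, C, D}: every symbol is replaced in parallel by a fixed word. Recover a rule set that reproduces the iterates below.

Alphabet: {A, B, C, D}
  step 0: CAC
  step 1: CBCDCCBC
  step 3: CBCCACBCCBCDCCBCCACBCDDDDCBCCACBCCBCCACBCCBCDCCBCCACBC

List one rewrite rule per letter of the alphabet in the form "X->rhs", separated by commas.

  step 0 ⇒ step 1: CAC ⇒ CBC·DC·CBC
    A ↦ DC
    C ↦ CBC
    B ↦ CA  (constrained at step 1)
    D ↦ DD  (constrained at step 1)

A->DC, B->CA, C->CBC, D->DD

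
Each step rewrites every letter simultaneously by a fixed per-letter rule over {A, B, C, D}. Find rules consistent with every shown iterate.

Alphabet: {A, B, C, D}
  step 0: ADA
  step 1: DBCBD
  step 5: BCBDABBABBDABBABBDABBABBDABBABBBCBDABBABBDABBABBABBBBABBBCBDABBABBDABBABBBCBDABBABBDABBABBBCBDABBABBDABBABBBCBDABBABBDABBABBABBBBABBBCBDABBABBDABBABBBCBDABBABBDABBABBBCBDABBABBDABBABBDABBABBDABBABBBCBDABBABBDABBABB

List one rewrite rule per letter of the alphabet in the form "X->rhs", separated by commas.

A->D, B->ABB, C->BB, D->BCB

  step 0 ⇒ step 1: ADA ⇒ D·BCB·D
    A ↦ D
    D ↦ BCB
    B ↦ ABB  (constrained at step 1)
    C ↦ BB  (constrained at step 1)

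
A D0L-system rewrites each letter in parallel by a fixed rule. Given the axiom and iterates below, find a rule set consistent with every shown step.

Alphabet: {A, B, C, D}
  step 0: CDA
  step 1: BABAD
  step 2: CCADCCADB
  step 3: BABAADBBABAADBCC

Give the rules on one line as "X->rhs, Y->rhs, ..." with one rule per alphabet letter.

A->AD, B->CC, C->BA, D->B

  step 2 ⇒ step 3: CCADCCADB ⇒ BA·BA·AD·B·BA·BA·AD·B·CC
    A ↦ AD
    B ↦ CC
    C ↦ BA
    D ↦ B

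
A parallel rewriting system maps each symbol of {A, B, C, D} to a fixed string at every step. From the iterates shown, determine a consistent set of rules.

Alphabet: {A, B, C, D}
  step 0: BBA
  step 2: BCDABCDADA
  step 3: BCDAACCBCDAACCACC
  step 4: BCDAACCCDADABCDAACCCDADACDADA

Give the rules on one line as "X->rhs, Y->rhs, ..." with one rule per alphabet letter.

  step 3 ⇒ step 4: BCDAACCBCDAACCACC ⇒ BC·DA·AC·C·C·DA·DA·BC·DA·AC·C·C·DA·DA·C·DA·DA
    A ↦ C
    B ↦ BC
    C ↦ DA
    D ↦ AC

A->C, B->BC, C->DA, D->AC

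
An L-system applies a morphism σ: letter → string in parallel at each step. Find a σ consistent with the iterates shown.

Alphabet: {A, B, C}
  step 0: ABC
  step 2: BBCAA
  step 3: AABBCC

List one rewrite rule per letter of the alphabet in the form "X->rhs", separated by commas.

A->C, B->A, C->BB

  step 2 ⇒ step 3: BBCAA ⇒ A·A·BB·C·C
    A ↦ C
    B ↦ A
    C ↦ BB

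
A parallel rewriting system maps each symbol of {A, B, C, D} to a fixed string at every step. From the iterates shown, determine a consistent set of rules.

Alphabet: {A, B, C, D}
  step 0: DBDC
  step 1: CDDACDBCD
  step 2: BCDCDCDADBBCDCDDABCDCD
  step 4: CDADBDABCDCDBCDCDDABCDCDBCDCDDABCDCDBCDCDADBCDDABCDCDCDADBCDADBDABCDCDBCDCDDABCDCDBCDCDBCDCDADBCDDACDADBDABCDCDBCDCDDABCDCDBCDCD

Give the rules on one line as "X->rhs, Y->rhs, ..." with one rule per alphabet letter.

A->ADB, B->DA, C->BCD, D->CD

  step 1 ⇒ step 2: CDDACDBCD ⇒ BCD·CD·CD·ADB·BCD·CD·DA·BCD·CD
    A ↦ ADB
    B ↦ DA
    C ↦ BCD
    D ↦ CD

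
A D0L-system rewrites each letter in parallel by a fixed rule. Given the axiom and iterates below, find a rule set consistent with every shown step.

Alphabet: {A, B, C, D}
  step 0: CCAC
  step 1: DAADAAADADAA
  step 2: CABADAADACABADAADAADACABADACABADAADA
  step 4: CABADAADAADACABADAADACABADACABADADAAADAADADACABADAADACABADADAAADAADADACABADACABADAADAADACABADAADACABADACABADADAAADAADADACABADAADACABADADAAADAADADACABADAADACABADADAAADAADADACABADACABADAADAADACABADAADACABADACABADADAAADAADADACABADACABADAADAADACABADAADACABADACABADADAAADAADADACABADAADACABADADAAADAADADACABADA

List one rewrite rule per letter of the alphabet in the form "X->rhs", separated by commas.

  step 1 ⇒ step 2: DAADAAADADAA ⇒ CAB·ADA·ADA·CAB·ADA·ADA·ADA·CAB·ADA·CAB·ADA·ADA
    A ↦ ADA
    D ↦ CAB
    B ↦ AD  (constrained at step 2)
  step 0 ⇒ step 1: CCAC ⇒ DAA·DAA·ADA·DAA
    C ↦ DAA

A->ADA, B->AD, C->DAA, D->CAB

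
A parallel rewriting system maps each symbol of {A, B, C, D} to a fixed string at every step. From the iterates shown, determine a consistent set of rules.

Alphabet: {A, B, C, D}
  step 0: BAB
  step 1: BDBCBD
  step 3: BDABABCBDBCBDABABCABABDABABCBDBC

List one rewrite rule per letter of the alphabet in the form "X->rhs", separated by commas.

  step 0 ⇒ step 1: BAB ⇒ BD·BC·BD
    A ↦ BC
    B ↦ BD
    C ↦ AD  (constrained at step 1)
    D ↦ ABA  (constrained at step 1)

A->BC, B->BD, C->AD, D->ABA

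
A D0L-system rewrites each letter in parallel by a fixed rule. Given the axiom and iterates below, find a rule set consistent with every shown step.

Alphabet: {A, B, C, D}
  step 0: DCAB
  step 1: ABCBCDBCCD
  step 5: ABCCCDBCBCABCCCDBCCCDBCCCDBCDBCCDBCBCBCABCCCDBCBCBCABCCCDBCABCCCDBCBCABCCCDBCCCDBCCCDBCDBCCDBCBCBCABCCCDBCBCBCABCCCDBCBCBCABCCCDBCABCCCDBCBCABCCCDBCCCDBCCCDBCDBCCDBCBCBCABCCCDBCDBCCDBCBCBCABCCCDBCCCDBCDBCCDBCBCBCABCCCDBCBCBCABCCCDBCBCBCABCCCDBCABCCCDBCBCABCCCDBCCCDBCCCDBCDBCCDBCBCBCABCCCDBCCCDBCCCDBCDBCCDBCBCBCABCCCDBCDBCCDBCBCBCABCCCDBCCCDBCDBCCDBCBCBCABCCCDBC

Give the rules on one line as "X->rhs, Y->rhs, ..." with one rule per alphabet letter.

A->DB, B->CCD, C->BC, D->ABC

  step 0 ⇒ step 1: DCAB ⇒ ABC·BC·DB·CCD
    A ↦ DB
    B ↦ CCD
    C ↦ BC
    D ↦ ABC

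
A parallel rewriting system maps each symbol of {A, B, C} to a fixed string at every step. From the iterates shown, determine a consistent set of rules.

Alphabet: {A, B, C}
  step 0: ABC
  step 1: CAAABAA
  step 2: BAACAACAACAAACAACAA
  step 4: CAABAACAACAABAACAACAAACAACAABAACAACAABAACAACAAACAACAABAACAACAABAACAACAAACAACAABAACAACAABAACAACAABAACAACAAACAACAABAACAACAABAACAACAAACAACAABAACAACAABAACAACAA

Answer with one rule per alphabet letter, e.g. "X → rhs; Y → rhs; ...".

  step 1 ⇒ step 2: CAAABAA ⇒ BAA·CAA·CAA·CAA·A·CAA·CAA
    A ↦ CAA
    B ↦ A
    C ↦ BAA

A->CAA, B->A, C->BAA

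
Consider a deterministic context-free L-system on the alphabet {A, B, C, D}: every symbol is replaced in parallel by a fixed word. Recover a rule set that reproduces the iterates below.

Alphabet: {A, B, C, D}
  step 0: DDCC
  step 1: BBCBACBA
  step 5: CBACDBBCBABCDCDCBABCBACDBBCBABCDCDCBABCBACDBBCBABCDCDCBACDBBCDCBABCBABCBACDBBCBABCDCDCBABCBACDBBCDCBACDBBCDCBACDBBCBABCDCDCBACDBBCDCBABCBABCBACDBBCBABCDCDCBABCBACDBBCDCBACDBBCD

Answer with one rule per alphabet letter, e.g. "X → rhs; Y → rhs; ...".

  step 0 ⇒ step 1: DDCC ⇒ B·B·CBA·CBA
    C ↦ CBA
    D ↦ B
    A ↦ BB  (constrained at step 1)
    B ↦ CD  (constrained at step 1)

A->BB, B->CD, C->CBA, D->B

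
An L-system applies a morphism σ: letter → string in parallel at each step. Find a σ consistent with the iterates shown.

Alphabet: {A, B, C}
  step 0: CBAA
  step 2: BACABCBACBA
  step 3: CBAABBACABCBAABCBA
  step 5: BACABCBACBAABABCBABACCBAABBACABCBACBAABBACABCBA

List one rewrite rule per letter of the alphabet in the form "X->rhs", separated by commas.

  step 2 ⇒ step 3: BACABCBACBA ⇒ C·BA·AB·BA·C·AB·C·BA·AB·C·BA
    A ↦ BA
    B ↦ C
    C ↦ AB

A->BA, B->C, C->AB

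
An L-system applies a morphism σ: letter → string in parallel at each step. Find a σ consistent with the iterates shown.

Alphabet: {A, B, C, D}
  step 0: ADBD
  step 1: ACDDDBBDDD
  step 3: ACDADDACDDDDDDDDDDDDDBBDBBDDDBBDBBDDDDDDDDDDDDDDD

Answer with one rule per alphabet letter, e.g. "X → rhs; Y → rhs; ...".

A->ACD, B->BBD, C->A, D->DD

  step 0 ⇒ step 1: ADBD ⇒ ACD·DD·BBD·DD
    A ↦ ACD
    B ↦ BBD
    D ↦ DD
    C ↦ A  (constrained at step 1)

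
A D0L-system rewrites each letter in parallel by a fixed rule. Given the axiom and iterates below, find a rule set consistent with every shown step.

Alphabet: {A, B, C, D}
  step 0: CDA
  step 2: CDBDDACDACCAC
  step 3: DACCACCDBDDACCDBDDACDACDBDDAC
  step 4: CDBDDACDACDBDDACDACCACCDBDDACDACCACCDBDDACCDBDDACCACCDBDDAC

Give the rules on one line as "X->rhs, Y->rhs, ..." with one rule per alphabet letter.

  step 3 ⇒ step 4: DACCACCDBDDACCDBDDACDACDBDDAC ⇒ C·DBD·DAC·DAC·DBD·DAC·DAC·C·A·C·C·DBD·DAC·DAC·C·A·C·C·DBD·DAC·C·DBD·DAC·C·A·C·C·DBD·DAC
    A ↦ DBD
    B ↦ A
    C ↦ DAC
    D ↦ C

A->DBD, B->A, C->DAC, D->C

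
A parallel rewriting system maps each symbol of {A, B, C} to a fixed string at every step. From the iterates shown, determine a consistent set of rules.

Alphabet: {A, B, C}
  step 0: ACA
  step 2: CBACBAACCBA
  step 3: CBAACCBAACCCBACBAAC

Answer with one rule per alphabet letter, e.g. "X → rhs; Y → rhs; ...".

A->C, B->A, C->CBA

  step 2 ⇒ step 3: CBACBAACCBA ⇒ CBA·A·C·CBA·A·C·C·CBA·CBA·A·C
    A ↦ C
    B ↦ A
    C ↦ CBA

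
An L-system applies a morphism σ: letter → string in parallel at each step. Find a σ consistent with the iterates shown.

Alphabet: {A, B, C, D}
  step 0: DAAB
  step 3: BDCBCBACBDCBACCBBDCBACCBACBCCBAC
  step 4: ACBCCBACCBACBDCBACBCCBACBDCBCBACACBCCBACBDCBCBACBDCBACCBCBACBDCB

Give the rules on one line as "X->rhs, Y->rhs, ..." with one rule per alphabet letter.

A->BD, B->AC, C->CB, D->BC

  step 3 ⇒ step 4: BDCBCBACBDCBACCBBDCBACCBACBCCBAC ⇒ AC·BC·CB·AC·CB·AC·BD·CB·AC·BC·CB·AC·BD·CB·CB·AC·AC·BC·CB·AC·BD·CB·CB·AC·BD·CB·AC·CB·CB·AC·BD·CB
    A ↦ BD
    B ↦ AC
    C ↦ CB
    D ↦ BC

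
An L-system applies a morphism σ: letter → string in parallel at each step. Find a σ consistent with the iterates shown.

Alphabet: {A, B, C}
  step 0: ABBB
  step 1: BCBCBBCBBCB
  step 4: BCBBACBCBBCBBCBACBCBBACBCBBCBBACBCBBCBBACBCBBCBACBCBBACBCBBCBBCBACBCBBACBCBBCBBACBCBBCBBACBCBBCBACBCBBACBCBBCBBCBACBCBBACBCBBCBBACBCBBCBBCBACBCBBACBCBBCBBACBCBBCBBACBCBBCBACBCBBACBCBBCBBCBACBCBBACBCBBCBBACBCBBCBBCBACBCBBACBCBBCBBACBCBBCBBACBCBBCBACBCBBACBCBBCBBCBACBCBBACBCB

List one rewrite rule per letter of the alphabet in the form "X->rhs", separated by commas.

A->BC, B->BCB, C->BAC

  step 0 ⇒ step 1: ABBB ⇒ BC·BCB·BCB·BCB
    A ↦ BC
    B ↦ BCB
    C ↦ BAC  (constrained at step 1)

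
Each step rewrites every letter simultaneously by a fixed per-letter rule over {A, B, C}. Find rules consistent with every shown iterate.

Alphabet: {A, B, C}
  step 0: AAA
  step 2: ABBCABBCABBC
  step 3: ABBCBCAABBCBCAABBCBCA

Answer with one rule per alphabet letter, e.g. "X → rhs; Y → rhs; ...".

A->AB, B->BC, C->A

  step 2 ⇒ step 3: ABBCABBCABBC ⇒ AB·BC·BC·A·AB·BC·BC·A·AB·BC·BC·A
    A ↦ AB
    B ↦ BC
    C ↦ A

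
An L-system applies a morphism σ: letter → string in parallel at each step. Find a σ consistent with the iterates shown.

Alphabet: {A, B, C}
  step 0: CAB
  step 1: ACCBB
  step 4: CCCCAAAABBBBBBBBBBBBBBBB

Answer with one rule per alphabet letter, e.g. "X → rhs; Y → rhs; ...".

A->CC, B->BB, C->A

  step 0 ⇒ step 1: CAB ⇒ A·CC·BB
    A ↦ CC
    B ↦ BB
    C ↦ A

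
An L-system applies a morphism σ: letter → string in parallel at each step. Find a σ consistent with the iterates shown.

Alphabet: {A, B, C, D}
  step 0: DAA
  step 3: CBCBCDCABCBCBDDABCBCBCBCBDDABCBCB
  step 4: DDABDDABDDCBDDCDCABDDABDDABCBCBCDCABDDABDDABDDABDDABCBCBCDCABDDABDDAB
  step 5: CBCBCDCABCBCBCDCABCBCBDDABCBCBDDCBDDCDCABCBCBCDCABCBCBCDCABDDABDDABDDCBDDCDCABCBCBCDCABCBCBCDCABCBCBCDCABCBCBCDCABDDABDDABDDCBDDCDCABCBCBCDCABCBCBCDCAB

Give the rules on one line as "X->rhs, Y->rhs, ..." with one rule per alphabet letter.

  step 4 ⇒ step 5: DDABDDABDDCBDDCDCABDDABDDABCBCBCDCABDDABDDABDDABDDABCBCBCDCABDDABDDAB ⇒ CB·CB·CDC·AB·CB·CB·CDC·AB·CB·CB·DD·AB·CB·CB·DD·CB·DD·CDC·AB·CB·CB·CDC·AB·CB·CB·CDC·AB·DD·AB·DD·AB·DD·CB·DD·CDC·AB·CB·CB·CDC·AB·CB·CB·CDC·AB·CB·CB·CDC·AB·CB·CB·CDC·AB·DD·AB·DD·AB·DD·CB·DD·CDC·AB·CB·CB·CDC·AB·CB·CB·CDC·AB
    A ↦ CDC
    B ↦ AB
    C ↦ DD
    D ↦ CB

A->CDC, B->AB, C->DD, D->CB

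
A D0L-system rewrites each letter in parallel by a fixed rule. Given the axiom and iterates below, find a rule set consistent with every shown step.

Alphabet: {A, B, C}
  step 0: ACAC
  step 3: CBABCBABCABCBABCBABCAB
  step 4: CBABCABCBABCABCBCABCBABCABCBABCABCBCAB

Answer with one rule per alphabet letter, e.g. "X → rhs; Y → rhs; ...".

A->C, B->AB, C->CB

  step 3 ⇒ step 4: CBABCBABCABCBABCBABCAB ⇒ CB·AB·C·AB·CB·AB·C·AB·CB·C·AB·CB·AB·C·AB·CB·AB·C·AB·CB·C·AB
    A ↦ C
    B ↦ AB
    C ↦ CB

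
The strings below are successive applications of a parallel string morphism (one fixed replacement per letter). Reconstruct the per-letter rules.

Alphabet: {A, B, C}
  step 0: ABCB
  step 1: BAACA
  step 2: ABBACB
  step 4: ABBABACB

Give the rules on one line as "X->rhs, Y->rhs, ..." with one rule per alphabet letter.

  step 1 ⇒ step 2: BAACA ⇒ A·B·B·AC·B
    A ↦ B
    B ↦ A
    C ↦ AC

A->B, B->A, C->AC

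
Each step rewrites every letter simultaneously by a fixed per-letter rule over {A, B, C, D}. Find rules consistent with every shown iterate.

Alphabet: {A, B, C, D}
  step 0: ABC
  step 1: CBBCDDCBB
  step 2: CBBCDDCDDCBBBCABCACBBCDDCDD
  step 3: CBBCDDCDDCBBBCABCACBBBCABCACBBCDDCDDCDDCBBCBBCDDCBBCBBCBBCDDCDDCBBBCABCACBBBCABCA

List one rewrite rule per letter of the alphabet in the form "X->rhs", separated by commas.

  step 2 ⇒ step 3: CBBCDDCDDCBBBCABCACBBCDDCDD ⇒ CBB·CDD·CDD·CBB·BCA·BCA·CBB·BCA·BCA·CBB·CDD·CDD·CDD·CBB·CBB·CDD·CBB·CBB·CBB·CDD·CDD·CBB·BCA·BCA·CBB·BCA·BCA
    A ↦ CBB
    B ↦ CDD
    C ↦ CBB
    D ↦ BCA

A->CBB, B->CDD, C->CBB, D->BCA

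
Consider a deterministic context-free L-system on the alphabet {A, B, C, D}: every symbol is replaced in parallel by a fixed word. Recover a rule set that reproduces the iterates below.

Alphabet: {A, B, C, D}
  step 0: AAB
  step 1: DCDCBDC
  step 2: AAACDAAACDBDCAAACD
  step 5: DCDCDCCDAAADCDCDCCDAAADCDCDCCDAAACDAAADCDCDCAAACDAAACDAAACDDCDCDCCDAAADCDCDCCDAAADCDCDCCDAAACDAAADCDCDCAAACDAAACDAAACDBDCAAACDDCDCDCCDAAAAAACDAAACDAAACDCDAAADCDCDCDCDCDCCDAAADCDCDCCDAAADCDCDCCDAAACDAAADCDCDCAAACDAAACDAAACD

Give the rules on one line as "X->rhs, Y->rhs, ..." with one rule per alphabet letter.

  step 1 ⇒ step 2: DCDCBDC ⇒ AAA·CD·AAA·CD·BDC·AAA·CD
    B ↦ BDC
    C ↦ CD
    D ↦ AAA
  step 0 ⇒ step 1: AAB ⇒ DC·DC·BDC
    A ↦ DC

A->DC, B->BDC, C->CD, D->AAA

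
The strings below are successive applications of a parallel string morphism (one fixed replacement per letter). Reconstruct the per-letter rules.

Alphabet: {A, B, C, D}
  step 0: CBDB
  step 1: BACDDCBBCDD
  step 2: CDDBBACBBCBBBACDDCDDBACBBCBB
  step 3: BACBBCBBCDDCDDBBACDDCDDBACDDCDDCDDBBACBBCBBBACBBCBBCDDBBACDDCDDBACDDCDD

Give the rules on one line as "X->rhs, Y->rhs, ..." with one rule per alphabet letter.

  step 2 ⇒ step 3: CDDBBACBBCBBBACDDCDDBACBBCBB ⇒ BA·CBB·CBB·CDD·CDD·B·BA·CDD·CDD·BA·CDD·CDD·CDD·B·BA·CBB·CBB·BA·CBB·CBB·CDD·B·BA·CDD·CDD·BA·CDD·CDD
    A ↦ B
    B ↦ CDD
    C ↦ BA
    D ↦ CBB

A->B, B->CDD, C->BA, D->CBB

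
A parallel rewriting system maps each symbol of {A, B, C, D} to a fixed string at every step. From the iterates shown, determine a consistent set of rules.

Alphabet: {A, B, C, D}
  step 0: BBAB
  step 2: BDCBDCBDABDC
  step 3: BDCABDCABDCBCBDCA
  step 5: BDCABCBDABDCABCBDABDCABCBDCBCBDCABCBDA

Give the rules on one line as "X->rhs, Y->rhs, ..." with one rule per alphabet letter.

  step 2 ⇒ step 3: BDCBDCBDABDC ⇒ BD·C·A·BD·C·A·BD·C·BC·BD·C·A
    A ↦ BC
    B ↦ BD
    C ↦ A
    D ↦ C

A->BC, B->BD, C->A, D->C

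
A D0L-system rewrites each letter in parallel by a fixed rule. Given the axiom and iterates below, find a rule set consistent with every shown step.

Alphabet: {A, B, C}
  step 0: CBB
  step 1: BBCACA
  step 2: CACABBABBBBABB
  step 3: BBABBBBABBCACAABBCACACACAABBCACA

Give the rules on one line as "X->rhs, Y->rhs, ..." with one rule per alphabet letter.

A->ABB, B->CA, C->BB

  step 2 ⇒ step 3: CACABBABBBBABB ⇒ BB·ABB·BB·ABB·CA·CA·ABB·CA·CA·CA·CA·ABB·CA·CA
    A ↦ ABB
    B ↦ CA
    C ↦ BB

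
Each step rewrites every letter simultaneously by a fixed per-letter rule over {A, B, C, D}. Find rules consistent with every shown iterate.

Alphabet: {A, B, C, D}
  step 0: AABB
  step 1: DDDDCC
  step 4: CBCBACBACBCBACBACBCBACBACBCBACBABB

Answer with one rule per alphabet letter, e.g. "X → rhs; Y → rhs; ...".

A->DD, B->C, C->B, D->CBA

  step 0 ⇒ step 1: AABB ⇒ DD·DD·C·C
    A ↦ DD
    B ↦ C
    C ↦ B  (constrained at step 1)
    D ↦ CBA  (constrained at step 1)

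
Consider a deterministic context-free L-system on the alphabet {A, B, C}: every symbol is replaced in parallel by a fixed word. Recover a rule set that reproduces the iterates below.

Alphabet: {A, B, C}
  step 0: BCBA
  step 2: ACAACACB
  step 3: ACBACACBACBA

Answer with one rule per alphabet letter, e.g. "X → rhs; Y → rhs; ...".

  step 2 ⇒ step 3: ACAACACB ⇒ AC·B·AC·AC·B·AC·B·A
    A ↦ AC
    B ↦ A
    C ↦ B

A->AC, B->A, C->B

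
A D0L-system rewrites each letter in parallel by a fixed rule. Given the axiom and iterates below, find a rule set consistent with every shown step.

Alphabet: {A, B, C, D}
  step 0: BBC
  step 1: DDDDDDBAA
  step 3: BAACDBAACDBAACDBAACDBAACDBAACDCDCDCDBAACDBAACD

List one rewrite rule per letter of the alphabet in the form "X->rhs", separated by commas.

  step 0 ⇒ step 1: BBC ⇒ DDD·DDD·BAA
    B ↦ DDD
    C ↦ BAA
    A ↦ CD  (constrained at step 1)
    D ↦ CD  (constrained at step 1)

A->CD, B->DDD, C->BAA, D->CD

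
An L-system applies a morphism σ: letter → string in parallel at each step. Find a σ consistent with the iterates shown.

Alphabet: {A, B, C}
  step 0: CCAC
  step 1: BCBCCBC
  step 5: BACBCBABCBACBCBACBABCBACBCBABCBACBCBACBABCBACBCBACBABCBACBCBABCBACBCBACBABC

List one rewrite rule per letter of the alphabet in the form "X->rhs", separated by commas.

  step 0 ⇒ step 1: CCAC ⇒ BC·BC·C·BC
    A ↦ C
    C ↦ BC
    B ↦ BA  (constrained at step 1)

A->C, B->BA, C->BC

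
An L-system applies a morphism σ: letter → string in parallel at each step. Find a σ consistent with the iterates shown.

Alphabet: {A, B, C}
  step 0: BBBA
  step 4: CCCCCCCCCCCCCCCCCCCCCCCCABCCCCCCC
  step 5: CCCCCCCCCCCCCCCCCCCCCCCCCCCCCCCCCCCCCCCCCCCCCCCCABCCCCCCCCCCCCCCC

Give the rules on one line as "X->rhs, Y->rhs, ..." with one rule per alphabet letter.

  step 4 ⇒ step 5: CCCCCCCCCCCCCCCCCCCCCCCCABCCCCCCC ⇒ CC·CC·CC·CC·CC·CC·CC·CC·CC·CC·CC·CC·CC·CC·CC·CC·CC·CC·CC·CC·CC·CC·CC·CC·AB·C·CC·CC·CC·CC·CC·CC·CC
    A ↦ AB
    B ↦ C
    C ↦ CC

A->AB, B->C, C->CC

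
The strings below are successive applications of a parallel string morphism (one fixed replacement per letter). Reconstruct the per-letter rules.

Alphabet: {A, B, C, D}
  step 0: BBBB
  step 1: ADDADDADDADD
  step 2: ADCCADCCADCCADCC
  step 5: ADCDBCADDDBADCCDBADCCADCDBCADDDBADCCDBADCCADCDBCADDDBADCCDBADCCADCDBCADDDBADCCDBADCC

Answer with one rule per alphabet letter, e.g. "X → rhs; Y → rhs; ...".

A->AD, B->ADD, C->DB, D->C

  step 1 ⇒ step 2: ADDADDADDADD ⇒ AD·C·C·AD·C·C·AD·C·C·AD·C·C
    A ↦ AD
    D ↦ C
  step 0 ⇒ step 1: BBBB ⇒ ADD·ADD·ADD·ADD
    B ↦ ADD
    C ↦ DB  (constrained at step 2)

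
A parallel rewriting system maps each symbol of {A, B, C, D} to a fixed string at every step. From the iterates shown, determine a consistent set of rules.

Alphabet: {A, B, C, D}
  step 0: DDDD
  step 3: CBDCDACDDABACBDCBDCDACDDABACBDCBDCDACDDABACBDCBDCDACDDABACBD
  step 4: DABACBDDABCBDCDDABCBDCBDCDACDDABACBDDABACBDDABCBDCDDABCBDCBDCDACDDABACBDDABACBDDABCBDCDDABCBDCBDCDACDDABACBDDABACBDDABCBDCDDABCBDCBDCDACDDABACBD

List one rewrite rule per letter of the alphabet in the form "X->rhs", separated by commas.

  step 3 ⇒ step 4: CBDCDACDDABACBDCBDCDACDDABACBDCBDCDACDDABACBDCBDCDACDDABACBD ⇒ DAB·A·CBD·DAB·CBD·CD·DAB·CBD·CBD·CD·A·CD·DAB·A·CBD·DAB·A·CBD·DAB·CBD·CD·DAB·CBD·CBD·CD·A·CD·DAB·A·CBD·DAB·A·CBD·DAB·CBD·CD·DAB·CBD·CBD·CD·A·CD·DAB·A·CBD·DAB·A·CBD·DAB·CBD·CD·DAB·CBD·CBD·CD·A·CD·DAB·A·CBD
    A ↦ CD
    B ↦ A
    C ↦ DAB
    D ↦ CBD

A->CD, B->A, C->DAB, D->CBD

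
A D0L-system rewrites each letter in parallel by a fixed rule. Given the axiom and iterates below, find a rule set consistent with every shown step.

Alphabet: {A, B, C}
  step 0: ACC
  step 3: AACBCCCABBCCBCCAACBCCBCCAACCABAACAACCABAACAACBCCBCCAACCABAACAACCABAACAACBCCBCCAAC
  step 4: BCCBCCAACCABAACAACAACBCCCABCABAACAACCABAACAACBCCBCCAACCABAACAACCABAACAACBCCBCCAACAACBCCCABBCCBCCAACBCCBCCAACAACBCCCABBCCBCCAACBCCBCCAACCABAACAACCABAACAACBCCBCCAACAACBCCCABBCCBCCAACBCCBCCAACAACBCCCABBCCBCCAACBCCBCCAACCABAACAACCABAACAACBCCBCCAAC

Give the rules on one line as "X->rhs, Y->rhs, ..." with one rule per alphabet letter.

A->BCC, B->CAB, C->AAC

  step 3 ⇒ step 4: AACBCCCABBCCBCCAACBCCBCCAACCABAACAACCABAACAACBCCBCCAACCABAACAACCABAACAACBCCBCCAAC ⇒ BCC·BCC·AAC·CAB·AAC·AAC·AAC·BCC·CAB·CAB·AAC·AAC·CAB·AAC·AAC·BCC·BCC·AAC·CAB·AAC·AAC·CAB·AAC·AAC·BCC·BCC·AAC·AAC·BCC·CAB·BCC·BCC·AAC·BCC·BCC·AAC·AAC·BCC·CAB·BCC·BCC·AAC·BCC·BCC·AAC·CAB·AAC·AAC·CAB·AAC·AAC·BCC·BCC·AAC·AAC·BCC·CAB·BCC·BCC·AAC·BCC·BCC·AAC·AAC·BCC·CAB·BCC·BCC·AAC·BCC·BCC·AAC·CAB·AAC·AAC·CAB·AAC·AAC·BCC·BCC·AAC
    A ↦ BCC
    B ↦ CAB
    C ↦ AAC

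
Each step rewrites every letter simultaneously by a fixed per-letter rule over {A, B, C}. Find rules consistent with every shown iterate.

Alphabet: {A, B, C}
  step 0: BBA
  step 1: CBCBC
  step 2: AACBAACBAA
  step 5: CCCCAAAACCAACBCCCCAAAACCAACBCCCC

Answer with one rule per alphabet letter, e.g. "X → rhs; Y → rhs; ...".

  step 1 ⇒ step 2: CBCBC ⇒ AA·CB·AA·CB·AA
    B ↦ CB
    C ↦ AA
  step 0 ⇒ step 1: BBA ⇒ CB·CB·C
    A ↦ C

A->C, B->CB, C->AA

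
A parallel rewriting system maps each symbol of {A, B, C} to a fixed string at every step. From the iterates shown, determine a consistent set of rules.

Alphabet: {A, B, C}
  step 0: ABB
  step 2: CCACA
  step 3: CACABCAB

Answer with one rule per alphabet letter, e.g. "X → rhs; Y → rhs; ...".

A->B, B->C, C->CA

  step 2 ⇒ step 3: CCACA ⇒ CA·CA·B·CA·B
    A ↦ B
    C ↦ CA
    B ↦ C  (constrained at step 0)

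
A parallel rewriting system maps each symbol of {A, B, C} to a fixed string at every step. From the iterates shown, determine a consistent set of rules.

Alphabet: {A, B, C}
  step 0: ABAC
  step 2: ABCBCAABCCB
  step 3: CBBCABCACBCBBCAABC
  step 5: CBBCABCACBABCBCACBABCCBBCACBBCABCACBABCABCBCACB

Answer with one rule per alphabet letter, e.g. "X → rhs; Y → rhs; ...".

  step 2 ⇒ step 3: ABCBCAABCCB ⇒ CB·BC·A·BC·A·CB·CB·BC·A·A·BC
    A ↦ CB
    B ↦ BC
    C ↦ A

A->CB, B->BC, C->A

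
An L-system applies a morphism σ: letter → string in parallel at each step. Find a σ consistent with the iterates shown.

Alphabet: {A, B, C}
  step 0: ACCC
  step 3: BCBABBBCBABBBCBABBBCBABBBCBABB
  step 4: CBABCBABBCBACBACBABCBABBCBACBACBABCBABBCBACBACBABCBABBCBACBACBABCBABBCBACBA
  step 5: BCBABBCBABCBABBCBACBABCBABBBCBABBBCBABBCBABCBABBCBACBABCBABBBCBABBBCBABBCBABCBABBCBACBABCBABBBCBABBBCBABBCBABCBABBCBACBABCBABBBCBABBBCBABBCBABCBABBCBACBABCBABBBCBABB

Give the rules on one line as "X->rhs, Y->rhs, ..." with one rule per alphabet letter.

  step 4 ⇒ step 5: CBABCBABBCBACBACBABCBABBCBACBACBABCBABBCBACBACBABCBABBCBACBACBABCBABBCBACBA ⇒ B·CBA·BB·CBA·B·CBA·BB·CBA·CBA·B·CBA·BB·B·CBA·BB·B·CBA·BB·CBA·B·CBA·BB·CBA·CBA·B·CBA·BB·B·CBA·BB·B·CBA·BB·CBA·B·CBA·BB·CBA·CBA·B·CBA·BB·B·CBA·BB·B·CBA·BB·CBA·B·CBA·BB·CBA·CBA·B·CBA·BB·B·CBA·BB·B·CBA·BB·CBA·B·CBA·BB·CBA·CBA·B·CBA·BB·B·CBA·BB
    A ↦ BB
    B ↦ CBA
    C ↦ B

A->BB, B->CBA, C->B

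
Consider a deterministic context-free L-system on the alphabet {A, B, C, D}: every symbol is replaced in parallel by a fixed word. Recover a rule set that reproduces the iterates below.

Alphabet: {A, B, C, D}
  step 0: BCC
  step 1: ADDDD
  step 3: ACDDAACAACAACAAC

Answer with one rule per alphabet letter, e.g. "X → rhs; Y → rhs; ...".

A->AC, B->A, C->DD, D->BA

  step 0 ⇒ step 1: BCC ⇒ A·DD·DD
    B ↦ A
    C ↦ DD
    A ↦ AC  (constrained at step 1)
    D ↦ BA  (constrained at step 1)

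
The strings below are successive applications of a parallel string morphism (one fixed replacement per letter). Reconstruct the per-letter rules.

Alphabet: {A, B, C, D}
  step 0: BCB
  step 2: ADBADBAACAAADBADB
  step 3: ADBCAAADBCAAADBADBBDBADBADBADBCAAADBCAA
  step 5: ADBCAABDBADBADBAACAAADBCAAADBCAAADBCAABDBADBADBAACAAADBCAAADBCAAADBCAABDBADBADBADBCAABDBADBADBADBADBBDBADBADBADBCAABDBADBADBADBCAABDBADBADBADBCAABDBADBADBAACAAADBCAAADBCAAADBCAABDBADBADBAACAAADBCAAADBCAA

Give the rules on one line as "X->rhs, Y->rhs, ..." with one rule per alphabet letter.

  step 2 ⇒ step 3: ADBADBAACAAADBADB ⇒ ADB·C·AA·ADB·C·AA·ADB·ADB·BDB·ADB·ADB·ADB·C·AA·ADB·C·AA
    A ↦ ADB
    B ↦ AA
    C ↦ BDB
    D ↦ C

A->ADB, B->AA, C->BDB, D->C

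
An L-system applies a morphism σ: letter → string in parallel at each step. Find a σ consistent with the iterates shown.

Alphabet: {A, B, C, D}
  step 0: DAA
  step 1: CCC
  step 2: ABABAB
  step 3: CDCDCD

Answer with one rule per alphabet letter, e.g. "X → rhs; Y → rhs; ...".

A->C, B->D, C->AB, D->C

  step 2 ⇒ step 3: ABABAB ⇒ C·D·C·D·C·D
    A ↦ C
    B ↦ D
  step 1 ⇒ step 2: CCC ⇒ AB·AB·AB
    C ↦ AB
  step 0 ⇒ step 1: DAA ⇒ C·C·C
    D ↦ C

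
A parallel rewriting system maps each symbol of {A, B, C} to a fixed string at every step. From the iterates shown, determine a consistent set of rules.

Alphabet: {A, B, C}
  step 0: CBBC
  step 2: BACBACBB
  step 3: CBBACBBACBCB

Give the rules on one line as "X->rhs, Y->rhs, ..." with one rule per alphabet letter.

  step 2 ⇒ step 3: BACBACBB ⇒ CB·B·A·CB·B·A·CB·CB
    A ↦ B
    B ↦ CB
    C ↦ A

A->B, B->CB, C->A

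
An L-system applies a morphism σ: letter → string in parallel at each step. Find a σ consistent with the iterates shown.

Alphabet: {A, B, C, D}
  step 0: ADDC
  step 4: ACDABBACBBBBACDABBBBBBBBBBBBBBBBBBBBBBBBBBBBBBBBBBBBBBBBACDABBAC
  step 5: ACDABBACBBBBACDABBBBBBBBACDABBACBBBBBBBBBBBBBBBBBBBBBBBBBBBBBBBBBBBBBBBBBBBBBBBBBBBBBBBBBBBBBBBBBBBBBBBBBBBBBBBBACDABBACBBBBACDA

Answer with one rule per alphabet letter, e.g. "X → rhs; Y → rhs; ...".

A->AC, B->BB, C->DA, D->BB

  step 4 ⇒ step 5: ACDABBACBBBBACDABBBBBBBBBBBBBBBBBBBBBBBBBBBBBBBBBBBBBBBBACDABBAC ⇒ AC·DA·BB·AC·BB·BB·AC·DA·BB·BB·BB·BB·AC·DA·BB·AC·BB·BB·BB·BB·BB·BB·BB·BB·BB·BB·BB·BB·BB·BB·BB·BB·BB·BB·BB·BB·BB·BB·BB·BB·BB·BB·BB·BB·BB·BB·BB·BB·BB·BB·BB·BB·BB·BB·BB·BB·AC·DA·BB·AC·BB·BB·AC·DA
    A ↦ AC
    B ↦ BB
    C ↦ DA
    D ↦ BB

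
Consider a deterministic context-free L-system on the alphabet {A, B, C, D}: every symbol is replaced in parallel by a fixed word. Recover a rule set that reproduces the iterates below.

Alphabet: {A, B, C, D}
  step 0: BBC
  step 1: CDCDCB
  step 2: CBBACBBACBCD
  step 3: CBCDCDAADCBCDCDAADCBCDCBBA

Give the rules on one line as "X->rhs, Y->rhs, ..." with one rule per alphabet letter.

  step 2 ⇒ step 3: CBBACBBACBCD ⇒ CB·CD·CD·AAD·CB·CD·CD·AAD·CB·CD·CB·BA
    A ↦ AAD
    B ↦ CD
    C ↦ CB
    D ↦ BA

A->AAD, B->CD, C->CB, D->BA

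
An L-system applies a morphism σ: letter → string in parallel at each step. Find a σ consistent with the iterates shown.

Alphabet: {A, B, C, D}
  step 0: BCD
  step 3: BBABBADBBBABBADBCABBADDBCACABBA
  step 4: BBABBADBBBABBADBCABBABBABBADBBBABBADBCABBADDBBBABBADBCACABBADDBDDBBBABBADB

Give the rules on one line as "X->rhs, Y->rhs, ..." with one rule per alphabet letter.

A->DB, B->BBA, C->D, D->CA

  step 3 ⇒ step 4: BBABBADBBBABBADBCABBADDBCACABBA ⇒ BBA·BBA·DB·BBA·BBA·DB·CA·BBA·BBA·BBA·DB·BBA·BBA·DB·CA·BBA·D·DB·BBA·BBA·DB·CA·CA·BBA·D·DB·D·DB·BBA·BBA·DB
    A ↦ DB
    B ↦ BBA
    C ↦ D
    D ↦ CA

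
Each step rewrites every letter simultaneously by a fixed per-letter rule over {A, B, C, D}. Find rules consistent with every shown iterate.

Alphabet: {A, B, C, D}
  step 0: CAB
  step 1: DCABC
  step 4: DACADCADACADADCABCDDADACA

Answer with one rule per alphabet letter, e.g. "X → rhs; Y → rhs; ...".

A->CA, B->BC, C->D, D->DA

  step 0 ⇒ step 1: CAB ⇒ D·CA·BC
    A ↦ CA
    B ↦ BC
    C ↦ D
    D ↦ DA  (constrained at step 1)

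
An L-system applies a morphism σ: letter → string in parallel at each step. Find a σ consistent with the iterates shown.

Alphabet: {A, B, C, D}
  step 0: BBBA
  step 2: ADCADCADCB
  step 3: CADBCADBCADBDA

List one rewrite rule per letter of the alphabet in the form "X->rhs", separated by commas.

A->C, B->DA, C->B, D->AD

  step 2 ⇒ step 3: ADCADCADCB ⇒ C·AD·B·C·AD·B·C·AD·B·DA
    A ↦ C
    B ↦ DA
    C ↦ B
    D ↦ AD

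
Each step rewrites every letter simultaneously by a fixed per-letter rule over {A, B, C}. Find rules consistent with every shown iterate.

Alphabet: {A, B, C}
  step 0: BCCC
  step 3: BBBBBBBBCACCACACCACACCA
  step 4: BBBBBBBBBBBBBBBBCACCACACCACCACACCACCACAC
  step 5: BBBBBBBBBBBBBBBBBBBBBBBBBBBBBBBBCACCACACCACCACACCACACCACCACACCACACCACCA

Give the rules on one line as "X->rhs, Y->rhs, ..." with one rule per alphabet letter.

A->C, B->BB, C->CA

  step 4 ⇒ step 5: BBBBBBBBBBBBBBBBCACCACACCACCACACCACCACAC ⇒ BB·BB·BB·BB·BB·BB·BB·BB·BB·BB·BB·BB·BB·BB·BB·BB·CA·C·CA·CA·C·CA·C·CA·CA·C·CA·CA·C·CA·C·CA·CA·C·CA·CA·C·CA·C·CA
    A ↦ C
    B ↦ BB
    C ↦ CA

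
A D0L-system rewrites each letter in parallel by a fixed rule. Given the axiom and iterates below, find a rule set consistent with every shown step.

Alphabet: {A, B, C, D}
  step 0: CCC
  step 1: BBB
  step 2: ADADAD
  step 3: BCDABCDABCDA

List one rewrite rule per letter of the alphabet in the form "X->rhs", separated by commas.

A->BC, B->AD, C->B, D->DA

  step 2 ⇒ step 3: ADADAD ⇒ BC·DA·BC·DA·BC·DA
    A ↦ BC
    D ↦ DA
  step 1 ⇒ step 2: BBB ⇒ AD·AD·AD
    B ↦ AD
  step 0 ⇒ step 1: CCC ⇒ B·B·B
    C ↦ B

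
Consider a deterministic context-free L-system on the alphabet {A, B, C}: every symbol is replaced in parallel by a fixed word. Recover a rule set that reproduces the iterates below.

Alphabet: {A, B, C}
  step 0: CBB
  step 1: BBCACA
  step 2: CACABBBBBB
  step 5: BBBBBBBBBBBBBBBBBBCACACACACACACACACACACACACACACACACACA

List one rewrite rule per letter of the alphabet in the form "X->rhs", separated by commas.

  step 1 ⇒ step 2: BBCACA ⇒ CA·CA·BB·B·BB·B
    A ↦ B
    B ↦ CA
    C ↦ BB

A->B, B->CA, C->BB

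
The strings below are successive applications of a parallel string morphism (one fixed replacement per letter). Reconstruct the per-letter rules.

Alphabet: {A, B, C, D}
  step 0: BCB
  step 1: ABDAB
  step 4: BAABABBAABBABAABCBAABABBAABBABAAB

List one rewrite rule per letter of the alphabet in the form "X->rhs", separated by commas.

A->BA, B->AB, C->D, D->C

  step 0 ⇒ step 1: BCB ⇒ AB·D·AB
    B ↦ AB
    C ↦ D
    A ↦ BA  (constrained at step 1)
    D ↦ C  (constrained at step 1)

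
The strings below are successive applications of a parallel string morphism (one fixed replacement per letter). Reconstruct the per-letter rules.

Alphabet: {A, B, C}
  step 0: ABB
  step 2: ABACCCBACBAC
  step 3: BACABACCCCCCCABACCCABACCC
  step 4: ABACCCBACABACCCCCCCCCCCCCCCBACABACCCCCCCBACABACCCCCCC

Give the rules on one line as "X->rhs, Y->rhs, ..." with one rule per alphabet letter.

  step 3 ⇒ step 4: BACABACCCCCCCABACCCABACCC ⇒ A·BAC·CC·BAC·A·BAC·CC·CC·CC·CC·CC·CC·CC·BAC·A·BAC·CC·CC·CC·BAC·A·BAC·CC·CC·CC
    A ↦ BAC
    B ↦ A
    C ↦ CC

A->BAC, B->A, C->CC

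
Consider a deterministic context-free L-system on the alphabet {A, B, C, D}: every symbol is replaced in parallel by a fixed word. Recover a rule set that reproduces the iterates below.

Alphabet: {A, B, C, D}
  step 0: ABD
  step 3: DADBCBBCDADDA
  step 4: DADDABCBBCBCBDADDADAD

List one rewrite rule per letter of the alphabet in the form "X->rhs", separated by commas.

A->D, B->BC, C->B, D->DA

  step 3 ⇒ step 4: DADBCBBCDADDA ⇒ DA·D·DA·BC·B·BC·BC·B·DA·D·DA·DA·D
    A ↦ D
    B ↦ BC
    C ↦ B
    D ↦ DA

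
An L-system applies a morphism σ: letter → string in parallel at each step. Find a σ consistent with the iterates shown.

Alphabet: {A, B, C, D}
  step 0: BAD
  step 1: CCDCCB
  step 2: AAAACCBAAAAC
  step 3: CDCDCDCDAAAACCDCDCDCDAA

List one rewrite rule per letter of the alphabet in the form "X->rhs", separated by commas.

  step 2 ⇒ step 3: AAAACCBAAAAC ⇒ CD·CD·CD·CD·AA·AA·C·CD·CD·CD·CD·AA
    A ↦ CD
    B ↦ C
    C ↦ AA
  step 0 ⇒ step 1: BAD ⇒ C·CD·CCB
    D ↦ CCB

A->CD, B->C, C->AA, D->CCB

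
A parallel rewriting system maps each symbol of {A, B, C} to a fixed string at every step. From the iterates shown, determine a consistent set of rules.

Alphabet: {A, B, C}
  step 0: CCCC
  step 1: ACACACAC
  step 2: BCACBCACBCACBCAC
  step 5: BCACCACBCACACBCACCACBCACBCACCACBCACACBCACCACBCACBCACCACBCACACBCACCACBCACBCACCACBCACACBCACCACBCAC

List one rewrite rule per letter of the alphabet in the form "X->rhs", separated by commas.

A->BC, B->C, C->AC

  step 1 ⇒ step 2: ACACACAC ⇒ BC·AC·BC·AC·BC·AC·BC·AC
    A ↦ BC
    C ↦ AC
    B ↦ C  (constrained at step 2)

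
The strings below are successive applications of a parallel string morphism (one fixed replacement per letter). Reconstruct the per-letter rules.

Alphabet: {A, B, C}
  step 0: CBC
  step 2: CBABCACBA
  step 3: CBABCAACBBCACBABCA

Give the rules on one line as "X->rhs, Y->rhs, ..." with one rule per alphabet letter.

  step 2 ⇒ step 3: CBABCACBA ⇒ CB·A·BCA·A·CB·BCA·CB·A·BCA
    A ↦ BCA
    B ↦ A
    C ↦ CB

A->BCA, B->A, C->CB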